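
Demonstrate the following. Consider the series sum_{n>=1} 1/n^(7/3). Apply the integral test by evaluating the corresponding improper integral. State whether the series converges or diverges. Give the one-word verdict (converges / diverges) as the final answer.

Let f(x) = x^(-7/3). Then f is positive, continuous, and decreasing on [1, infinity), so the integral test applies.
Compute the improper integral int_{1}^infinity f(x) dx:
  antiderivative F(x) = -3/(4*x^(4/3)).
  As x -> infinity, F(x) -> 0 (since p = 7/3 > 1).
  So int = F(infinity) - F(1) = 0 - (-3/4) = 3/4.
  Finite, so by the integral test, the series converges.

converges


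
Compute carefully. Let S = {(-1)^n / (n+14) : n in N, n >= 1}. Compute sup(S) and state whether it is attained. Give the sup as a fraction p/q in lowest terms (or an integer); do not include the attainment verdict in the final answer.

Analysis:
- Values: -1/15, 1/16, -1/17, 1/18, -1/19, ...
- Positive terms (even n): 1/(2+14), 1/(4+14), ... decreasing -> max = 1/16 (n=2).
- Negative terms (odd n): -1/(1+14), -1/(3+14), ... increasing -> min = -1/15 (n=1).
- So sup = 1/16 (attained at n=2); inf = -1/15 (attained at n=1).
Conclusion: sup(S) = 1/16, attained in S.

1/16


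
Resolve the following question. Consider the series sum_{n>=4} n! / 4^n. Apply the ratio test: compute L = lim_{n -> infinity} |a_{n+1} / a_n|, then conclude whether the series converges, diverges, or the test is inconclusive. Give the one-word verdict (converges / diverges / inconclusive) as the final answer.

Let a_n denote the general term. Form the ratio a_{n+1}/a_n and simplify:
a_{n+1}/a_n = n/4 + 1/4
Take the limit as n -> infinity: L = infinity.
Since L = infinity > 1 (or L = infinity), the ratio test implies the series diverges.

diverges


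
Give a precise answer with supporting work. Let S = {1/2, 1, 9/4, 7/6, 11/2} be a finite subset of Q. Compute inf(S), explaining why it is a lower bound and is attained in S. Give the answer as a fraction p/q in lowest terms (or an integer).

S is finite, so inf(S) = min(S).
Sorted increasing:
1/2, 1, 7/6, 9/4, 11/2
The extremum is 1/2.
For every x in S, x >= 1/2. And 1/2 is in S, so it is attained.
Therefore inf(S) = 1/2.

1/2


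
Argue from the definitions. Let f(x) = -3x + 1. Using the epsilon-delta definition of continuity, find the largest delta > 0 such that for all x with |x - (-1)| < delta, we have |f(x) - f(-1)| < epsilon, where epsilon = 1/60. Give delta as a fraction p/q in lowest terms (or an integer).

We compute f(-1) = -3*(-1) + 1 = 4.
|f(x) - f(-1)| = |-3x + 1 - (4)| = |-3(x - (-1))| = 3|x - (-1)|.
We need 3|x - (-1)| < 1/60, i.e. |x - (-1)| < 1/60 / 3 = 1/180.
So any delta <= 1/180 works. Conversely, if delta > 1/180, then x = -1 + 1/180 satisfies |x - (-1)| = 1/180 < delta but |f(x) - f(-1)| = 3 * 1/180 = 1/60, which is not < 1/60; so no larger delta works.
Hence the largest such delta is 1/180.

1/180


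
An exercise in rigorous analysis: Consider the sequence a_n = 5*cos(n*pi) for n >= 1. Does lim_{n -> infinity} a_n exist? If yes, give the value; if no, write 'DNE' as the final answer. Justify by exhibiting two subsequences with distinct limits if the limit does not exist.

Examine the behaviour of a_n along subsequences.
cos(n*pi) = (-1)^n, so a_n = 5*(-1)^n. a_{2k} = 5 -> 5. a_{2k+1} = -5 -> -5.
Since these two subsequential limits are 5 and -5, distinct, the full sequence cannot converge (a convergent sequence has all subsequences tending to the same limit). So lim a_n does not exist.

DNE


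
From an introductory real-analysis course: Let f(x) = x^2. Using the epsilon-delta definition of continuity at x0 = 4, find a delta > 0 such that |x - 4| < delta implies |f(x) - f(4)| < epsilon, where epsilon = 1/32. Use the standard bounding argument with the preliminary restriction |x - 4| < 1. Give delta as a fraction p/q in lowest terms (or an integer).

Factor: |x^2 - (4)^2| = |x - 4| * |x + 4|.
Impose |x - 4| < 1 first. Then |x + 4| = |(x - 4) + 2*(4)| <= |x - 4| + 2*|4| < 1 + 8 = 9.
So |x^2 - (4)^2| < delta * 9.
We need delta * 9 <= 1/32, i.e. delta <= 1/32/9 = 1/288.
Since 1/288 < 1, this is tighter than 1; take delta = 1/288.
So delta = 1/288 works.

1/288


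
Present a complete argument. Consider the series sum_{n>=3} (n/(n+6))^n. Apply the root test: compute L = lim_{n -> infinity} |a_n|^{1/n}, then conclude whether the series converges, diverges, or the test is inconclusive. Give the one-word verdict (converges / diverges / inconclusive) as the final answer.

Let a_n denote the general term. Form |a_n|^(1/n) and simplify:
|a_n|^(1/n) = n/(n + 6)
Take the limit as n -> infinity: L = 1.
Since L = 1, the root test is inconclusive. (In fact a_n = (n/(n+6))^n -> e^(-6) != 0, so the nth-term test shows divergence; but the root test itself gives no conclusion.)

inconclusive


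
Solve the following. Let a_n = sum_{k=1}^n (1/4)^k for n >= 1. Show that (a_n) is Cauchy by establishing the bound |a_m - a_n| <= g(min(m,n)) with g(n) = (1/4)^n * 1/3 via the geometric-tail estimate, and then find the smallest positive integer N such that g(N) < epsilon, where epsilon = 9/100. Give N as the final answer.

For m > n >= 1: |a_m - a_n| = sum_{k=n+1}^m (1/4)^k < sum_{k=n+1}^infinity (1/4)^k = (1/4)^(n+1) / (1 - 1/4) = (1/4)^n * (1/4) * (4/3) = (1/4)^n * 1/3.
So g(n) = (1/4)^n / 3. Since g(n) -> 0, (a_n) is Cauchy.
Now solve g(N) < 9/100: (1/4)^N / 3 < 9/100 <=> 4^N > 1 / (3 * 9/100) = 100/27.
Check powers of 4: 4^0 = 1 <= 100/27, 4^1 = 4 > 100/27.
So the smallest such N is 1. Check: g(1) = 1/(3 * 4) = 1/12 < 9/100.

1


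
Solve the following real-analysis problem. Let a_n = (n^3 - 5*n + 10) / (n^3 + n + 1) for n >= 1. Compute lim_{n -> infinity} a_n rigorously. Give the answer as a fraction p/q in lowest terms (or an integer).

Divide numerator and denominator by n^3, the highest power:
numerator / n^3 = 1 - 5/n^2 + 10/n^3
denominator / n^3 = 1 + n^(-2) + n^(-3)
As n -> infinity, all terms of the form c/n^k (k >= 1) tend to 0.
So numerator / n^3 -> 1 and denominator / n^3 -> 1.
Therefore lim a_n = 1.

1


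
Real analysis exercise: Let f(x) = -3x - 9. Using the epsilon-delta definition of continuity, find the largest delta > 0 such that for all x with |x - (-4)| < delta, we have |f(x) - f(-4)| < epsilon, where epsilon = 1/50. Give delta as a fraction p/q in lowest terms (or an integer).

We compute f(-4) = -3*(-4) - 9 = 3.
|f(x) - f(-4)| = |-3x - 9 - (3)| = |-3(x - (-4))| = 3|x - (-4)|.
We need 3|x - (-4)| < 1/50, i.e. |x - (-4)| < 1/50 / 3 = 1/150.
So any delta <= 1/150 works. Conversely, if delta > 1/150, then x = -4 + 1/150 satisfies |x - (-4)| = 1/150 < delta but |f(x) - f(-4)| = 3 * 1/150 = 1/50, which is not < 1/50; so no larger delta works.
Hence the largest such delta is 1/150.

1/150


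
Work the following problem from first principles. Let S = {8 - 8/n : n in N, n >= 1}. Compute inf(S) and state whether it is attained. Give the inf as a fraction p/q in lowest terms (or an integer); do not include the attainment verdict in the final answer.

Analysis:
- Values: 0, 4, 16/3, 6, ... strictly increasing.
- Minimum is 0 (n=1); inf = 0 (attained).
- 8 - 8/n -> 8 from below; sup = 8, not attained.
Conclusion: inf(S) = 0, attained in S.

0


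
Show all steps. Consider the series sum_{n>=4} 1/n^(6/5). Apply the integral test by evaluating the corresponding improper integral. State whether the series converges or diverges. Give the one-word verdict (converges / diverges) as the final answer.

Let f(x) = x^(-6/5). Then f is positive, continuous, and decreasing on [4, infinity), so the integral test applies.
Compute the improper integral int_{4}^infinity f(x) dx:
  antiderivative F(x) = -5/x^(1/5).
  As x -> infinity, F(x) -> 0 (since p = 6/5 > 1).
  So int = F(infinity) - F(4) = 0 - (-5*2^(3/5)/2) = 5*2^(3/5)/2.
  Finite, so by the integral test, the series converges.

converges


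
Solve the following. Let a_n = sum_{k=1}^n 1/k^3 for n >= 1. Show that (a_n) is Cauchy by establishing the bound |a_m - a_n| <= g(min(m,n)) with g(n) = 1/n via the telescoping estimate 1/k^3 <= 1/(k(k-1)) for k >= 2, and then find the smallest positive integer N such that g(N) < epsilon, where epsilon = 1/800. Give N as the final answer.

For m > n >= 1: |a_m - a_n| = sum_{k=n+1}^m 1/k^3.
Use 1/k^3 <= 1/(k(k-1)) = 1/(k-1) - 1/k for k >= 2 (which holds since k^3 >= k^2 >= k(k-1) for k >= 2):
sum_{k=n+1}^m 1/k^3 <= sum_{k=n+1}^m (1/(k-1) - 1/k) = 1/n - 1/m <= 1/n.
By symmetry the same bound holds with n,m swapped, so |a_m - a_n| <= 1/min(m,n) = g(min(m,n)). Since g(n) -> 0, (a_n) is Cauchy.
Now solve g(N) < 1/800: 1/N < 1/800 <=> N > 1/(1/800) = 800.
The smallest integer strictly greater than 800 is N = 801.
Check: g(801) = 1/801 < 1/800; g(800) = 1/800 >= 1/800. So N = 801.

801


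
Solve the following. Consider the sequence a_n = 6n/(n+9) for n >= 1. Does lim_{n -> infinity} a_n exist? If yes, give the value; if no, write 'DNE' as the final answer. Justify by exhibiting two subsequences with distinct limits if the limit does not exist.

Examine the behaviour of a_n along subsequences.
Even-n subsequence a_{2k} = 6(2k)/(2k+9) -> 6. Odd-n subsequence a_{2k+1} = 6(2k+1)/(2k+10) -> 6. Both tend to 6, which suggests the limit is 6; verify directly.
|a_n - 6| = |6n - 6(n+9)| / (n+9) = 54/(n+9) < 54/n for every n >= 1.
Given epsilon > 0, choose a positive integer N > 54/epsilon. Then for all n >= N, |a_n - 6| < 54/n <= 54/N < epsilon.
So by the definition of the limit, lim a_n exists and equals 6.

6


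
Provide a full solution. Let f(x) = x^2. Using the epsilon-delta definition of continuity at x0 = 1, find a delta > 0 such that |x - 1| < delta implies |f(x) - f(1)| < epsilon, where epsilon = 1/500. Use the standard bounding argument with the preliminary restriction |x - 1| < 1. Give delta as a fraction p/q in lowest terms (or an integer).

Factor: |x^2 - (1)^2| = |x - 1| * |x + 1|.
Impose |x - 1| < 1 first. Then |x + 1| = |(x - 1) + 2*(1)| <= |x - 1| + 2*|1| < 1 + 2 = 3.
So |x^2 - (1)^2| < delta * 3.
We need delta * 3 <= 1/500, i.e. delta <= 1/500/3 = 1/1500.
Since 1/1500 < 1, this is tighter than 1; take delta = 1/1500.
So delta = 1/1500 works.

1/1500


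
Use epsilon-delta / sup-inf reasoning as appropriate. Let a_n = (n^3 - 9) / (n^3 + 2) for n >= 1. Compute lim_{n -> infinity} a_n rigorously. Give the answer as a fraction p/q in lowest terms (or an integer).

Divide numerator and denominator by n^3, the highest power:
numerator / n^3 = 1 - 9/n^3
denominator / n^3 = 1 + 2/n^3
As n -> infinity, all terms of the form c/n^k (k >= 1) tend to 0.
So numerator / n^3 -> 1 and denominator / n^3 -> 1.
Therefore lim a_n = 1.

1


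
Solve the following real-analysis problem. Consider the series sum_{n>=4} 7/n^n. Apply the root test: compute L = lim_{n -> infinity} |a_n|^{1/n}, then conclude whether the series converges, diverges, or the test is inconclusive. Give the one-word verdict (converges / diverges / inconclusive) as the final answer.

Let a_n denote the general term. Form |a_n|^(1/n) and simplify:
|a_n|^(1/n) = 7^(1/n)/n
Take the limit as n -> infinity: L = 0.
Since L = 0 < 1, the root test implies convergence.

converges


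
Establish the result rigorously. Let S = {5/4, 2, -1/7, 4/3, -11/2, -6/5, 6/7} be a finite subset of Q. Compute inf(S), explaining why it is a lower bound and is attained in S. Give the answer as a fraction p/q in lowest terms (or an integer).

S is finite, so inf(S) = min(S).
Sorted increasing:
-11/2, -6/5, -1/7, 6/7, 5/4, 4/3, 2
The extremum is -11/2.
For every x in S, x >= -11/2. And -11/2 is in S, so it is attained.
Therefore inf(S) = -11/2.

-11/2


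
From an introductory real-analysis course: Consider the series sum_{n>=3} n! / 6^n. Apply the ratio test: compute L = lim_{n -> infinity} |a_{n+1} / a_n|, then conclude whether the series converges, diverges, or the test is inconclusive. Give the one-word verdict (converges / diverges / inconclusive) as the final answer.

Let a_n denote the general term. Form the ratio a_{n+1}/a_n and simplify:
a_{n+1}/a_n = n/6 + 1/6
Take the limit as n -> infinity: L = infinity.
Since L = infinity > 1 (or L = infinity), the ratio test implies the series diverges.

diverges


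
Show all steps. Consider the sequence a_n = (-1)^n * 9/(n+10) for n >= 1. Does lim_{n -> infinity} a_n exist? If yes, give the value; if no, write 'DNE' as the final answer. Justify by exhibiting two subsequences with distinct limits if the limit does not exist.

Examine the behaviour of a_n along subsequences.
Even-n subsequence a_{2k} = 9/(2k+10) -> 0. Odd-n subsequence a_{2k+1} = -9/(2k+11) -> 0. Both tend to 0, which suggests the limit is 0; verify directly.
|a_n - 0| = 9/(n+10) < 9/n for every n >= 1.
Given epsilon > 0, choose a positive integer N > 9/epsilon. Then for all n >= N, |a_n| < 9/n <= 9/N < epsilon.
So by the definition of the limit, lim a_n exists and equals 0.

0


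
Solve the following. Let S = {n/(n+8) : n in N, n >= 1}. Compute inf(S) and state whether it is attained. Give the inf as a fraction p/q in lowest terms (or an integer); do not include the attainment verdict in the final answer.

Analysis:
- Values: 1/9, 1/5, 3/11, 1/3, ... strictly increasing.
- Minimum is 1/9 (n=1); inf = 1/9 (attained).
- n/(n+8) = 1 - 8/(n+8) -> 1 from below as n -> infinity, and never equals 1.
- So sup = 1 (not attained).
Conclusion: inf(S) = 1/9, attained in S.

1/9


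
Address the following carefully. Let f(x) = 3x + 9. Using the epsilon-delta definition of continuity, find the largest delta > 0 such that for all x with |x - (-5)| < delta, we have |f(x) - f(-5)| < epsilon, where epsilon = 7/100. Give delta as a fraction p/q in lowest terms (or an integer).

We compute f(-5) = 3*(-5) + 9 = -6.
|f(x) - f(-5)| = |3x + 9 - (-6)| = |3(x - (-5))| = 3|x - (-5)|.
We need 3|x - (-5)| < 7/100, i.e. |x - (-5)| < 7/100 / 3 = 7/300.
So any delta <= 7/300 works. Conversely, if delta > 7/300, then x = -5 + 7/300 satisfies |x - (-5)| = 7/300 < delta but |f(x) - f(-5)| = 3 * 7/300 = 7/100, which is not < 7/100; so no larger delta works.
Hence the largest such delta is 7/300.

7/300


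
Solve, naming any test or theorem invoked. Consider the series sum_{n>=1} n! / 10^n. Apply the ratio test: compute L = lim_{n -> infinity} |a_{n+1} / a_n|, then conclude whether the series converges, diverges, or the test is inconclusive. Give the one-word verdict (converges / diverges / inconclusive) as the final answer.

Let a_n denote the general term. Form the ratio a_{n+1}/a_n and simplify:
a_{n+1}/a_n = n/10 + 1/10
Take the limit as n -> infinity: L = infinity.
Since L = infinity > 1 (or L = infinity), the ratio test implies the series diverges.

diverges


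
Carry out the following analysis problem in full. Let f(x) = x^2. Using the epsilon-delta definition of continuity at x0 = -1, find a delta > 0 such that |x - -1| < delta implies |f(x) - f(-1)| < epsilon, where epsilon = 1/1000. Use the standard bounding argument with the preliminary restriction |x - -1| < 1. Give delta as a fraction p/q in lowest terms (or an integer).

Factor: |x^2 - (-1)^2| = |x - -1| * |x + -1|.
Impose |x - -1| < 1 first. Then |x + -1| = |(x - -1) + 2*(-1)| <= |x - -1| + 2*|-1| < 1 + 2 = 3.
So |x^2 - (-1)^2| < delta * 3.
We need delta * 3 <= 1/1000, i.e. delta <= 1/1000/3 = 1/3000.
Since 1/3000 < 1, this is tighter than 1; take delta = 1/3000.
So delta = 1/3000 works.

1/3000


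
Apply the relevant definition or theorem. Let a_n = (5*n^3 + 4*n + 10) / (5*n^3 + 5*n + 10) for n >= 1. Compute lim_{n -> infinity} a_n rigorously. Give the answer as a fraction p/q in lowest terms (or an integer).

Divide numerator and denominator by n^3, the highest power:
numerator / n^3 = 5 + 4/n^2 + 10/n^3
denominator / n^3 = 5 + 5/n^2 + 10/n^3
As n -> infinity, all terms of the form c/n^k (k >= 1) tend to 0.
So numerator / n^3 -> 5 and denominator / n^3 -> 5.
Therefore lim a_n = 1.

1


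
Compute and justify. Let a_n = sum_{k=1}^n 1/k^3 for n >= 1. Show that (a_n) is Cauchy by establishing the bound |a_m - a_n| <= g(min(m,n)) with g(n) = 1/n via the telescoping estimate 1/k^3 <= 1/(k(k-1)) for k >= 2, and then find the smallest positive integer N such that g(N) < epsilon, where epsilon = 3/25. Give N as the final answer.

For m > n >= 1: |a_m - a_n| = sum_{k=n+1}^m 1/k^3.
Use 1/k^3 <= 1/(k(k-1)) = 1/(k-1) - 1/k for k >= 2 (which holds since k^3 >= k^2 >= k(k-1) for k >= 2):
sum_{k=n+1}^m 1/k^3 <= sum_{k=n+1}^m (1/(k-1) - 1/k) = 1/n - 1/m <= 1/n.
By symmetry the same bound holds with n,m swapped, so |a_m - a_n| <= 1/min(m,n) = g(min(m,n)). Since g(n) -> 0, (a_n) is Cauchy.
Now solve g(N) < 3/25: 1/N < 3/25 <=> N > 1/(3/25) = 25/3.
The smallest integer strictly greater than 25/3 is N = 9.
Check: g(9) = 1/9 < 3/25; g(8) = 1/8 >= 3/25. So N = 9.

9


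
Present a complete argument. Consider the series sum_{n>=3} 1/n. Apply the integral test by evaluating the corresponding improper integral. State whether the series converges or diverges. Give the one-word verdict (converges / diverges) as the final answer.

Let f(x) = 1/x. Then f is positive, continuous, and decreasing on [3, infinity), so the integral test applies.
Compute the improper integral int_{3}^infinity f(x) dx:
  antiderivative F(x) = log(x).
  As x -> infinity, log(x) -> infinity.
  So int = infinity - log(3) = infinity. By the integral test, the series diverges.

diverges


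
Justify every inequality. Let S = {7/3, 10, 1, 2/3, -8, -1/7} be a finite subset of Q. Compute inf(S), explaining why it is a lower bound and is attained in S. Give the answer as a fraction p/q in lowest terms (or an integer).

S is finite, so inf(S) = min(S).
Sorted increasing:
-8, -1/7, 2/3, 1, 7/3, 10
The extremum is -8.
For every x in S, x >= -8. And -8 is in S, so it is attained.
Therefore inf(S) = -8.

-8


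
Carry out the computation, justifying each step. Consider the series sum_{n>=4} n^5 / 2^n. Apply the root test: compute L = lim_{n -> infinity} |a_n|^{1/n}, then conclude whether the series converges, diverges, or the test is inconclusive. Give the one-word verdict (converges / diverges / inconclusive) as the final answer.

Let a_n denote the general term. Form |a_n|^(1/n) and simplify:
|a_n|^(1/n) = n^(5/n)/2
Take the limit as n -> infinity: L = 1/2.
Since L = 1/2 < 1, the root test implies convergence.

converges


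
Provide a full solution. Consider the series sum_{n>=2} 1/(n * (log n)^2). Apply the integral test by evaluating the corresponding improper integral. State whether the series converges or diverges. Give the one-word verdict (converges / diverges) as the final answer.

Let f(x) = 1/(x*log(x)^2). Then f is positive, continuous, and decreasing on [2, infinity), so the integral test applies.
Compute the improper integral int_{2}^infinity f(x) dx:
  antiderivative F(x) = -1/log(x).
  F(x) -> 0 as x -> infinity.  int = 0 - F(2) = 1/log(2) < infinity. By the integral test, the series converges.

converges


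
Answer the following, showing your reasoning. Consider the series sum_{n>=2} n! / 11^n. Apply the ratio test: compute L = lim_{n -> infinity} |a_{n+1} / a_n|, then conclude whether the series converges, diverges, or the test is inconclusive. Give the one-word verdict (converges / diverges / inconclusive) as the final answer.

Let a_n denote the general term. Form the ratio a_{n+1}/a_n and simplify:
a_{n+1}/a_n = n/11 + 1/11
Take the limit as n -> infinity: L = infinity.
Since L = infinity > 1 (or L = infinity), the ratio test implies the series diverges.

diverges


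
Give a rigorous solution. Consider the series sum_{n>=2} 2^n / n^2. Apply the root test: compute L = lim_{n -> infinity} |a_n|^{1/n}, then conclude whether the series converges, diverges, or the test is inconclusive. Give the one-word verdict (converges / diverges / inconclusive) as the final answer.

Let a_n denote the general term. Form |a_n|^(1/n) and simplify:
|a_n|^(1/n) = 2/n^(2/n)
Take the limit as n -> infinity: L = 2.
Since L = 2 > 1, the root test implies divergence.

diverges


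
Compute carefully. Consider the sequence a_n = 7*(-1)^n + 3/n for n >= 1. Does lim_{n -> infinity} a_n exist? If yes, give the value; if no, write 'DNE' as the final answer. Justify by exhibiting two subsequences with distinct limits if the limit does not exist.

Examine the behaviour of a_n along subsequences.
a_{2k} = 7 + 3/(2k) -> 7. a_{2k+1} = -7 + 3/(2k+1) -> -7.
Since these two subsequential limits are 7 and -7, distinct, the full sequence cannot converge (a convergent sequence has all subsequences tending to the same limit). So lim a_n does not exist.

DNE


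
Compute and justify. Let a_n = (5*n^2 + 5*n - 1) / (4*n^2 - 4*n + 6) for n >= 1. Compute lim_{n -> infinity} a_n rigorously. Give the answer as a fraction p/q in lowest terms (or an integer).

Divide numerator and denominator by n^2, the highest power:
numerator / n^2 = 5 + 5/n - 1/n^2
denominator / n^2 = 4 - 4/n + 6/n^2
As n -> infinity, all terms of the form c/n^k (k >= 1) tend to 0.
So numerator / n^2 -> 5 and denominator / n^2 -> 4.
Therefore lim a_n = 5/4.

5/4


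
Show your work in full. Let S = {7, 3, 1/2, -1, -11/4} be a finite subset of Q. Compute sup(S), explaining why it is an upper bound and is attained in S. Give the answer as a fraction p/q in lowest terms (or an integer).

S is finite, so sup(S) = max(S).
Sorted decreasing:
7, 3, 1/2, -1, -11/4
The extremum is 7.
For every x in S, x <= 7. And 7 is in S, so it is attained.
Therefore sup(S) = 7.

7


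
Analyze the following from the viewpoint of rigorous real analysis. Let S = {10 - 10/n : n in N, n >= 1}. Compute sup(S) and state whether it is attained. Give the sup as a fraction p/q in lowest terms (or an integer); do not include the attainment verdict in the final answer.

Analysis:
- Values: 0, 5, 20/3, 15/2, ... strictly increasing.
- Minimum is 0 (n=1); inf = 0 (attained).
- 10 - 10/n -> 10 from below; sup = 10, not attained.
Conclusion: sup(S) = 10, not attained in S.

10


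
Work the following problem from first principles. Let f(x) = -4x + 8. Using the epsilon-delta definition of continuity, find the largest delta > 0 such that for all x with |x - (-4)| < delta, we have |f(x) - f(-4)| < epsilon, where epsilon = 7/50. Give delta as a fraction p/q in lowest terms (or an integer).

We compute f(-4) = -4*(-4) + 8 = 24.
|f(x) - f(-4)| = |-4x + 8 - (24)| = |-4(x - (-4))| = 4|x - (-4)|.
We need 4|x - (-4)| < 7/50, i.e. |x - (-4)| < 7/50 / 4 = 7/200.
So any delta <= 7/200 works. Conversely, if delta > 7/200, then x = -4 + 7/200 satisfies |x - (-4)| = 7/200 < delta but |f(x) - f(-4)| = 4 * 7/200 = 7/50, which is not < 7/50; so no larger delta works.
Hence the largest such delta is 7/200.

7/200


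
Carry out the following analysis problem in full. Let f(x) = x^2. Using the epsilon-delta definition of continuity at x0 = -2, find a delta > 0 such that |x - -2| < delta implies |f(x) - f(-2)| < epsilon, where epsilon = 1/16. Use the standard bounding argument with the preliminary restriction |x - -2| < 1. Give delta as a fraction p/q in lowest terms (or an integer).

Factor: |x^2 - (-2)^2| = |x - -2| * |x + -2|.
Impose |x - -2| < 1 first. Then |x + -2| = |(x - -2) + 2*(-2)| <= |x - -2| + 2*|-2| < 1 + 4 = 5.
So |x^2 - (-2)^2| < delta * 5.
We need delta * 5 <= 1/16, i.e. delta <= 1/16/5 = 1/80.
Since 1/80 < 1, this is tighter than 1; take delta = 1/80.
So delta = 1/80 works.

1/80


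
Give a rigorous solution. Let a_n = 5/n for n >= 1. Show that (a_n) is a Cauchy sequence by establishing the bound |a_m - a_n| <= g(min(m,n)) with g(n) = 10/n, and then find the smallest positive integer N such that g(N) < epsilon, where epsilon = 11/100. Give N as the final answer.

For any m, n >= 1, by the triangle inequality:
|a_m - a_n| = |5/m - 5/n| <= 5*1/m + 5*1/n <= 10/min(m,n).
So g(n) = 10/n bounds the Cauchy difference. Since g(n) -> 0, (a_n) is Cauchy.
Now solve g(N) < 11/100: 10/N < 11/100 <=> N > 10 / (11/100) = 1000/11.
The smallest integer strictly greater than 1000/11 is N = 91.
Check: g(91) = 10/91 = 10/91 < 11/100; g(90) = 1/9 >= 11/100. So N = 91.

91


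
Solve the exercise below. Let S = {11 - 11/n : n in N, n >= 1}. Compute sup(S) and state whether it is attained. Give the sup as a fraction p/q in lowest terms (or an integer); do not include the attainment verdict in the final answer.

Analysis:
- Values: 0, 11/2, 22/3, 33/4, ... strictly increasing.
- Minimum is 0 (n=1); inf = 0 (attained).
- 11 - 11/n -> 11 from below; sup = 11, not attained.
Conclusion: sup(S) = 11, not attained in S.

11


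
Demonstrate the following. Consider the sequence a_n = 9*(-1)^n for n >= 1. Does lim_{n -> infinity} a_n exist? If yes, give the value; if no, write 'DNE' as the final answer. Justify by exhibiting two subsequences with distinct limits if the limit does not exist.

Examine the behaviour of a_n along subsequences.
Even-n subsequence a_{2k} = 9 -> 9. Odd-n subsequence a_{2k+1} = -9 -> -9.
Since these two subsequential limits are 9 and -9, distinct, the full sequence cannot converge (a convergent sequence has all subsequences tending to the same limit). So lim a_n does not exist.

DNE


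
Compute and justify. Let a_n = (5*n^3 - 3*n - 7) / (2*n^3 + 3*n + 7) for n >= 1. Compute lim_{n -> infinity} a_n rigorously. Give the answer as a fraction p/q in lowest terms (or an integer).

Divide numerator and denominator by n^3, the highest power:
numerator / n^3 = 5 - 3/n^2 - 7/n^3
denominator / n^3 = 2 + 3/n^2 + 7/n^3
As n -> infinity, all terms of the form c/n^k (k >= 1) tend to 0.
So numerator / n^3 -> 5 and denominator / n^3 -> 2.
Therefore lim a_n = 5/2.

5/2


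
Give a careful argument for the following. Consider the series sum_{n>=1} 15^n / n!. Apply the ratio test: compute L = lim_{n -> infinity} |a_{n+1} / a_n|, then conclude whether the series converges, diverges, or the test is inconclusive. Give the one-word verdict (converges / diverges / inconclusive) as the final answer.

Let a_n denote the general term. Form the ratio a_{n+1}/a_n and simplify:
a_{n+1}/a_n = 15/(n + 1)
Take the limit as n -> infinity: L = 0.
Since L = 0 < 1, the ratio test implies the series converges.

converges


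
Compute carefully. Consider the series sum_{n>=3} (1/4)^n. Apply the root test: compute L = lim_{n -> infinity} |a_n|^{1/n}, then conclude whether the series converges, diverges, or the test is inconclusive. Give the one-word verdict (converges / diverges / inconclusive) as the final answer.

Let a_n denote the general term. Form |a_n|^(1/n) and simplify:
|a_n|^(1/n) = 1/4
Take the limit as n -> infinity: L = 1/4.
Since L = 1/4 < 1, the root test implies convergence.

converges


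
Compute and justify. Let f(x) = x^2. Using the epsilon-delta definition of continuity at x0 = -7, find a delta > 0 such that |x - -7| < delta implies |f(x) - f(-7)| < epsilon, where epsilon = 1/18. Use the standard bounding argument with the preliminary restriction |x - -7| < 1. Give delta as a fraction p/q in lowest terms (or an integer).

Factor: |x^2 - (-7)^2| = |x - -7| * |x + -7|.
Impose |x - -7| < 1 first. Then |x + -7| = |(x - -7) + 2*(-7)| <= |x - -7| + 2*|-7| < 1 + 14 = 15.
So |x^2 - (-7)^2| < delta * 15.
We need delta * 15 <= 1/18, i.e. delta <= 1/18/15 = 1/270.
Since 1/270 < 1, this is tighter than 1; take delta = 1/270.
So delta = 1/270 works.

1/270


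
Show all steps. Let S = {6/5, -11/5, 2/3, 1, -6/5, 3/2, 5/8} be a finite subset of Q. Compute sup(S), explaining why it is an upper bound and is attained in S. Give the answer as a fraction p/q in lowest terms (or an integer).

S is finite, so sup(S) = max(S).
Sorted decreasing:
3/2, 6/5, 1, 2/3, 5/8, -6/5, -11/5
The extremum is 3/2.
For every x in S, x <= 3/2. And 3/2 is in S, so it is attained.
Therefore sup(S) = 3/2.

3/2


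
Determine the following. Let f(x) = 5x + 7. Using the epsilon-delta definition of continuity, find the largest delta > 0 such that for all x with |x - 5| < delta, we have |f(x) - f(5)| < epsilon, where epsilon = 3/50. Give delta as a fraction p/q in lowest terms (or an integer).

We compute f(5) = 5*(5) + 7 = 32.
|f(x) - f(5)| = |5x + 7 - (32)| = |5(x - 5)| = 5|x - 5|.
We need 5|x - 5| < 3/50, i.e. |x - 5| < 3/50 / 5 = 3/250.
So any delta <= 3/250 works. Conversely, if delta > 3/250, then x = 5 + 3/250 satisfies |x - 5| = 3/250 < delta but |f(x) - f(5)| = 5 * 3/250 = 3/50, which is not < 3/50; so no larger delta works.
Hence the largest such delta is 3/250.

3/250


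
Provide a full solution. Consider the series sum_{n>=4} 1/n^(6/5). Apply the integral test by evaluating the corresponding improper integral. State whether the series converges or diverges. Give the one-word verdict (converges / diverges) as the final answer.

Let f(x) = x^(-6/5). Then f is positive, continuous, and decreasing on [4, infinity), so the integral test applies.
Compute the improper integral int_{4}^infinity f(x) dx:
  antiderivative F(x) = -5/x^(1/5).
  As x -> infinity, F(x) -> 0 (since p = 6/5 > 1).
  So int = F(infinity) - F(4) = 0 - (-5*2^(3/5)/2) = 5*2^(3/5)/2.
  Finite, so by the integral test, the series converges.

converges


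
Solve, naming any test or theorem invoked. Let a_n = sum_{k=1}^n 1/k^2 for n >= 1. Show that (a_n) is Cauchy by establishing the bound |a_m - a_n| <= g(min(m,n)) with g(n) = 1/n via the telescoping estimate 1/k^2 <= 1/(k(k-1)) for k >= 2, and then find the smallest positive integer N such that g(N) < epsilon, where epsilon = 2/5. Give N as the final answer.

For m > n >= 1: |a_m - a_n| = sum_{k=n+1}^m 1/k^2.
Use 1/k^2 <= 1/(k(k-1)) = 1/(k-1) - 1/k for k >= 2:
sum_{k=n+1}^m 1/k^2 <= sum_{k=n+1}^m (1/(k-1) - 1/k) = 1/n - 1/m <= 1/n.
By symmetry the same bound holds with n,m swapped, so |a_m - a_n| <= 1/min(m,n) = g(min(m,n)). Since g(n) -> 0, (a_n) is Cauchy.
Now solve g(N) < 2/5: 1/N < 2/5 <=> N > 1/(2/5) = 5/2.
The smallest integer strictly greater than 5/2 is N = 3.
Check: g(3) = 1/3 < 2/5; g(2) = 1/2 >= 2/5. So N = 3.

3


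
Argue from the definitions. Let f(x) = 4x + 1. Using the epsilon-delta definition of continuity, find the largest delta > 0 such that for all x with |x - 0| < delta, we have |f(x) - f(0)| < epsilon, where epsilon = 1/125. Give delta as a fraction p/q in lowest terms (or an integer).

We compute f(0) = 4*(0) + 1 = 1.
|f(x) - f(0)| = |4x + 1 - (1)| = |4(x - 0)| = 4|x - 0|.
We need 4|x - 0| < 1/125, i.e. |x - 0| < 1/125 / 4 = 1/500.
So any delta <= 1/500 works. Conversely, if delta > 1/500, then x = 0 + 1/500 satisfies |x - 0| = 1/500 < delta but |f(x) - f(0)| = 4 * 1/500 = 1/125, which is not < 1/125; so no larger delta works.
Hence the largest such delta is 1/500.

1/500


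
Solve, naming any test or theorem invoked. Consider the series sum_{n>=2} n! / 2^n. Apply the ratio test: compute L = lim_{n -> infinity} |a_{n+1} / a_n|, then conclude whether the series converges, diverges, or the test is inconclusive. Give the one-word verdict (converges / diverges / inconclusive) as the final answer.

Let a_n denote the general term. Form the ratio a_{n+1}/a_n and simplify:
a_{n+1}/a_n = n/2 + 1/2
Take the limit as n -> infinity: L = infinity.
Since L = infinity > 1 (or L = infinity), the ratio test implies the series diverges.

diverges


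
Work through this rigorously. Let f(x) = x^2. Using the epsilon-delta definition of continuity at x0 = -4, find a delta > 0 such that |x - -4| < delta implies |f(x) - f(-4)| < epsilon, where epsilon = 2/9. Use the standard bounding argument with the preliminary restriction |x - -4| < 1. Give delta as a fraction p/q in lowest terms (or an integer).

Factor: |x^2 - (-4)^2| = |x - -4| * |x + -4|.
Impose |x - -4| < 1 first. Then |x + -4| = |(x - -4) + 2*(-4)| <= |x - -4| + 2*|-4| < 1 + 8 = 9.
So |x^2 - (-4)^2| < delta * 9.
We need delta * 9 <= 2/9, i.e. delta <= 2/9/9 = 2/81.
Since 2/81 < 1, this is tighter than 1; take delta = 2/81.
So delta = 2/81 works.

2/81


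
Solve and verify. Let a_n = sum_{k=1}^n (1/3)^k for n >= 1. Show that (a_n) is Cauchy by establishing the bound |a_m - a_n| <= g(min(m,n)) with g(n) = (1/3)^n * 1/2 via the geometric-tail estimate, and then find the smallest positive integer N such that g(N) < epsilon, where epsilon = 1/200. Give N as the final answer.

For m > n >= 1: |a_m - a_n| = sum_{k=n+1}^m (1/3)^k < sum_{k=n+1}^infinity (1/3)^k = (1/3)^(n+1) / (1 - 1/3) = (1/3)^n * (1/3) * (3/2) = (1/3)^n * 1/2.
So g(n) = (1/3)^n / 2. Since g(n) -> 0, (a_n) is Cauchy.
Now solve g(N) < 1/200: (1/3)^N / 2 < 1/200 <=> 3^N > 1 / (2 * 1/200) = 100.
Check powers of 3: 3^4 = 81 <= 100, 3^5 = 243 > 100.
So the smallest such N is 5. Check: g(5) = 1/(2 * 243) = 1/486 < 1/200.

5


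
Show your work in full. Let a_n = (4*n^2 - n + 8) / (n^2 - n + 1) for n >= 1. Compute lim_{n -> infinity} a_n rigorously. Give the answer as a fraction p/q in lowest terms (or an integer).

Divide numerator and denominator by n^2, the highest power:
numerator / n^2 = 4 - 1/n + 8/n^2
denominator / n^2 = 1 - 1/n + n^(-2)
As n -> infinity, all terms of the form c/n^k (k >= 1) tend to 0.
So numerator / n^2 -> 4 and denominator / n^2 -> 1.
Therefore lim a_n = 4.

4


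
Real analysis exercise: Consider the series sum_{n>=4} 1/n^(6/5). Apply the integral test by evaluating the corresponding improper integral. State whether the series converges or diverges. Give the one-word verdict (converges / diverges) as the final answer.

Let f(x) = x^(-6/5). Then f is positive, continuous, and decreasing on [4, infinity), so the integral test applies.
Compute the improper integral int_{4}^infinity f(x) dx:
  antiderivative F(x) = -5/x^(1/5).
  As x -> infinity, F(x) -> 0 (since p = 6/5 > 1).
  So int = F(infinity) - F(4) = 0 - (-5*2^(3/5)/2) = 5*2^(3/5)/2.
  Finite, so by the integral test, the series converges.

converges


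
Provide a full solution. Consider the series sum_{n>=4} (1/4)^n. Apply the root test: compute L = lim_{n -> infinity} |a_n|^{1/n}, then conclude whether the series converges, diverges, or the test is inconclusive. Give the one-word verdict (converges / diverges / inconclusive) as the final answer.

Let a_n denote the general term. Form |a_n|^(1/n) and simplify:
|a_n|^(1/n) = 1/4
Take the limit as n -> infinity: L = 1/4.
Since L = 1/4 < 1, the root test implies convergence.

converges


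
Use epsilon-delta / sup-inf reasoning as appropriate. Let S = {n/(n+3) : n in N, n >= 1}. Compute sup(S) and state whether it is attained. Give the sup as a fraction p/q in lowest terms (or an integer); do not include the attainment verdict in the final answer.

Analysis:
- Values: 1/4, 2/5, 1/2, 4/7, ... strictly increasing.
- Minimum is 1/4 (n=1); inf = 1/4 (attained).
- n/(n+3) = 1 - 3/(n+3) -> 1 from below as n -> infinity, and never equals 1.
- So sup = 1 (not attained).
Conclusion: sup(S) = 1, not attained in S.

1


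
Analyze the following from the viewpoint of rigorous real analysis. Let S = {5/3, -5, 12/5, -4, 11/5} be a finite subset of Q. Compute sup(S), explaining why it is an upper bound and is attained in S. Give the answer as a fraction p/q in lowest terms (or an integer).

S is finite, so sup(S) = max(S).
Sorted decreasing:
12/5, 11/5, 5/3, -4, -5
The extremum is 12/5.
For every x in S, x <= 12/5. And 12/5 is in S, so it is attained.
Therefore sup(S) = 12/5.

12/5


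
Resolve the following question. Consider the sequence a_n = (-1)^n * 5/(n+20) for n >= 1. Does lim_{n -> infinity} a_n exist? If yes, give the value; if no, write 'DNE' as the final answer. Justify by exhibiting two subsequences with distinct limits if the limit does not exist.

Examine the behaviour of a_n along subsequences.
Even-n subsequence a_{2k} = 5/(2k+20) -> 0. Odd-n subsequence a_{2k+1} = -5/(2k+21) -> 0. Both tend to 0, which suggests the limit is 0; verify directly.
|a_n - 0| = 5/(n+20) < 5/n for every n >= 1.
Given epsilon > 0, choose a positive integer N > 5/epsilon. Then for all n >= N, |a_n| < 5/n <= 5/N < epsilon.
So by the definition of the limit, lim a_n exists and equals 0.

0


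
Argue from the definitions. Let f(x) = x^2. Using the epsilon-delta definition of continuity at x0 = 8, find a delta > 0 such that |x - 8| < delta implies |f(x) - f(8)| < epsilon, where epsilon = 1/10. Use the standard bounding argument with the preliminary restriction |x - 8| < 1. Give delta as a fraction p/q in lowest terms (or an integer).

Factor: |x^2 - (8)^2| = |x - 8| * |x + 8|.
Impose |x - 8| < 1 first. Then |x + 8| = |(x - 8) + 2*(8)| <= |x - 8| + 2*|8| < 1 + 16 = 17.
So |x^2 - (8)^2| < delta * 17.
We need delta * 17 <= 1/10, i.e. delta <= 1/10/17 = 1/170.
Since 1/170 < 1, this is tighter than 1; take delta = 1/170.
So delta = 1/170 works.

1/170


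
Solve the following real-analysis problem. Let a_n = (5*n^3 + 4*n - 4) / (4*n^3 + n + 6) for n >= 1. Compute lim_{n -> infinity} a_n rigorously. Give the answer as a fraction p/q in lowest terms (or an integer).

Divide numerator and denominator by n^3, the highest power:
numerator / n^3 = 5 + 4/n^2 - 4/n^3
denominator / n^3 = 4 + n^(-2) + 6/n^3
As n -> infinity, all terms of the form c/n^k (k >= 1) tend to 0.
So numerator / n^3 -> 5 and denominator / n^3 -> 4.
Therefore lim a_n = 5/4.

5/4


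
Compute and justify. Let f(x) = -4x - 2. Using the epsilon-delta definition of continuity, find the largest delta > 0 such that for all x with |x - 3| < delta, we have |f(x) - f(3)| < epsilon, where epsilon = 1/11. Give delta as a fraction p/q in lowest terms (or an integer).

We compute f(3) = -4*(3) - 2 = -14.
|f(x) - f(3)| = |-4x - 2 - (-14)| = |-4(x - 3)| = 4|x - 3|.
We need 4|x - 3| < 1/11, i.e. |x - 3| < 1/11 / 4 = 1/44.
So any delta <= 1/44 works. Conversely, if delta > 1/44, then x = 3 + 1/44 satisfies |x - 3| = 1/44 < delta but |f(x) - f(3)| = 4 * 1/44 = 1/11, which is not < 1/11; so no larger delta works.
Hence the largest such delta is 1/44.

1/44


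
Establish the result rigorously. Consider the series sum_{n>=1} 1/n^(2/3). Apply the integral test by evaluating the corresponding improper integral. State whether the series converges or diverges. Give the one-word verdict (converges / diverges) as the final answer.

Let f(x) = x^(-2/3). Then f is positive, continuous, and decreasing on [1, infinity), so the integral test applies.
Compute the improper integral int_{1}^infinity f(x) dx:
  antiderivative F(x) = 3*x^(1/3).
  As x -> infinity, F(x) -> infinity (since p = 2/3 < 1).
  So the integral diverges. By the integral test, the series diverges.

diverges


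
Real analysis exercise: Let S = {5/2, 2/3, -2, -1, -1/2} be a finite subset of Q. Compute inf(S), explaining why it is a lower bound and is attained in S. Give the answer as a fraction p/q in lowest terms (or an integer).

S is finite, so inf(S) = min(S).
Sorted increasing:
-2, -1, -1/2, 2/3, 5/2
The extremum is -2.
For every x in S, x >= -2. And -2 is in S, so it is attained.
Therefore inf(S) = -2.

-2


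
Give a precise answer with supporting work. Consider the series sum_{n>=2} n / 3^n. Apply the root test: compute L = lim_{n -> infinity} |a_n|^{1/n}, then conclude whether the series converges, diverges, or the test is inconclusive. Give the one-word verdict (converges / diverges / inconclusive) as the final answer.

Let a_n denote the general term. Form |a_n|^(1/n) and simplify:
|a_n|^(1/n) = n^(1/n)/3
Take the limit as n -> infinity: L = 1/3.
Since L = 1/3 < 1, the root test implies convergence.

converges


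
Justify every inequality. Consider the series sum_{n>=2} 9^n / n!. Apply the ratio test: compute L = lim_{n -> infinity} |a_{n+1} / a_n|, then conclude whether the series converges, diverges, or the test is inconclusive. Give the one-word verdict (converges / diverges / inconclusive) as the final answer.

Let a_n denote the general term. Form the ratio a_{n+1}/a_n and simplify:
a_{n+1}/a_n = 9/(n + 1)
Take the limit as n -> infinity: L = 0.
Since L = 0 < 1, the ratio test implies the series converges.

converges


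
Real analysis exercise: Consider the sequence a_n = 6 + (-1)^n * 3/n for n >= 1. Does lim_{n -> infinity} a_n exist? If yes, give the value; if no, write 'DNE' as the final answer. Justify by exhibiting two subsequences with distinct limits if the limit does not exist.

Examine the behaviour of a_n along subsequences.
Even-n subsequence a_{2k} = 6 + 3/(2k) -> 6. Odd-n subsequence a_{2k+1} = 6 - 3/(2k+1) -> 6. Both tend to 6, which suggests the limit is 6; verify directly.
|a_n - 6| = |(-1)^n * 3/n| = 3/n for every n >= 1.
Given epsilon > 0, choose a positive integer N > 3/epsilon. Then for all n >= N, |a_n - 6| = 3/n <= 3/N < epsilon.
So by the definition of the limit, lim a_n exists and equals 6.

6
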